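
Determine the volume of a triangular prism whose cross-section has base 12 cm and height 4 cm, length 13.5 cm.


Shape: triangular prism
Triangle base = 12 cm, triangle height = 4 cm, prism length L = 13.5 cm
Formula: V = (1/2 * b * h_tri) * L
Cross-section area = 0.5 * 12 * 4 = 24
V = 24 * 13.5
V = 324
324 cm^3


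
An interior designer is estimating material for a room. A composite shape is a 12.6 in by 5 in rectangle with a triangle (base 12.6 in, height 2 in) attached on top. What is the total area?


Composite shape: rectangle + triangle
Rectangle area = 12.6 * 5 = 63
Triangle area = 0.5 * 12.6 * 2 = 12.6
Total = 63 + 12.6
Total = 75.6
75.6 in^2


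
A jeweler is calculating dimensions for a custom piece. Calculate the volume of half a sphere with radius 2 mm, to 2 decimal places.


Shape: hemisphere (half of a sphere)
Radius r = 2 mm
Formula: V = (1/2) * (4/3) * pi * r^3 = (2/3) * pi * r^3
r^3 = 8
(2/3) * 8 = 5.333333
V = 5.333333 * pi
V = 16.76
16.76 mm^3


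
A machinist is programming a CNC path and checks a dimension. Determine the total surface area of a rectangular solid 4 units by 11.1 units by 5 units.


Shape: rectangular prism
l = 4 units, w = 11.1 units, h = 5 units
Formula: SA = 2(lw + lh + wh)
lw = 44.4, lh = 20, wh = 55.5
lw + lh + wh = 119.9
SA = 2 * 119.9
SA = 239.8
239.8 units^2


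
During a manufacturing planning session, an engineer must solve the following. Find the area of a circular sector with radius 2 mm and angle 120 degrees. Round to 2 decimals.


Shape: circular sector
Radius r = 2 mm, Angle = 120 degrees
Formula: A = (angle/360) * pi * r^2
r^2 = 4
Fraction of circle = 120/360
A = (120/360) * pi * 4
A = 1.333333 * pi
A = 4.19
4.19 mm^2


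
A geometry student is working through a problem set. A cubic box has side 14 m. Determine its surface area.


Shape: cube
Side s = 14 m
A cube has 6 square faces.
Formula: SA = 6 * s^2
s^2 = 196
SA = 6 * 196
SA = 1176
1176 m^2


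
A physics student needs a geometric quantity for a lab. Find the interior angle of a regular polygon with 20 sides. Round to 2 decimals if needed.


Shape: regular icosagon (20 sides)
Formula: interior angle = (n - 2) * 180 / n
(n - 2) = 18
(n - 2) * 180 = 3240
angle = 3240 / 20
angle = 162
162 degrees


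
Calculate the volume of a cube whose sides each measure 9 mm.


Shape: cube
Side s = 9 mm
Formula: V = s^3
V = 9 * 9 * 9
V = 81 * 9
V = 729
729 mm^3


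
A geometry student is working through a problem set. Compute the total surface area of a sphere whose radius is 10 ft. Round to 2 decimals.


Shape: sphere
Radius r = 10 ft
Formula: SA = 4 * pi * r^2
r^2 = 100
SA = 4 * pi * 100
SA = 400 * pi
SA = 1256.64
1256.64 ft^2


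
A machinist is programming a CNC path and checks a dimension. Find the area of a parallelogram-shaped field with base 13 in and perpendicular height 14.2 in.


Shape: parallelogram
Base b = 13 in, Height h = 14.2 in
Formula: A = b * h
A = 13 * 14.2
A = 184.6
184.6 in^2


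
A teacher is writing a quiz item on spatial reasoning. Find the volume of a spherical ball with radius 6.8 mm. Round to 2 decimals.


Shape: sphere
Radius r = 6.8 mm
Formula: V = (4/3) * pi * r^3
r^3 = 314.432
(4/3) * 314.432 = 419.242667
V = 419.242667 * pi
V = 1317.09
1317.09 mm^3


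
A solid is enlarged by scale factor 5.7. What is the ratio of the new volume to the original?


Linear scale factor k = 5.7
Rule: under a linear scaling by k, volumes scale by k^3.
k^3 = 5.7 * 5.7 * 5.7
k^3 = 32.49 * 5.7
k^3 = 185.193
Volume scales by a factor of 185.193.
185.193 (dimensionless)


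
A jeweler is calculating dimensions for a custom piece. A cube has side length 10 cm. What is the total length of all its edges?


Shape: cube
Side s = 10 cm
A cube has 12 edges, all equal.
Formula: total edge length = 12 * s
Total = 12 * 10
Total = 120
120 cm


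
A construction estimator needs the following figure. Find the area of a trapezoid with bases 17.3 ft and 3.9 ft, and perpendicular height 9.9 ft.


Shape: trapezoid
Parallel sides a = 17.3 ft, b = 3.9 ft; Height h = 9.9 ft
Formula: A = (a + b) * h / 2
a + b = 17.3 + 3.9 = 21.2
A = 21.2 * 9.9 / 2
A = 209.88 / 2
A = 104.94
104.94 ft^2


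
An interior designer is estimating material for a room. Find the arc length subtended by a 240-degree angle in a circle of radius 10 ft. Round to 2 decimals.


Shape: circular arc
Radius r = 10 ft, Angle = 240 degrees
Formula: L = (angle/360) * 2 * pi * r
2 * pi * r = 20 * pi
L = (240/360) * 20 * pi
L = 13.333333 * pi
L = 41.89
41.89 ft


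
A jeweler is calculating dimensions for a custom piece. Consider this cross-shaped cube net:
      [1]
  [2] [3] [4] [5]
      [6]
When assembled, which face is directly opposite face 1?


Net: cross layout. Take square 3 as the base (bottom).
Fold the four squares in the horizontal row up around 3: 2 -> left, 4 -> right, 5 wraps to the top.
Fold 1 and 6 up from 3: 1 -> back, 6 -> front.
Opposite pairs are therefore: (1, 6), (2, 4), (3, 5).
Face 1 is opposite face 6.
face 6


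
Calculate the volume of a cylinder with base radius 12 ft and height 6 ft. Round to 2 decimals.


Shape: cylinder
Radius r = 12 ft, Height h = 6 ft
Formula: V = pi * r^2 * h
r^2 = 144
V = pi * 144 * 6
V = 864 * pi
V = 2714.34
2714.34 ft^3


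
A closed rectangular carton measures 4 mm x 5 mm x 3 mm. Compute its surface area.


Shape: rectangular prism
l = 4 mm, w = 5 mm, h = 3 mm
Formula: SA = 2(lw + lh + wh)
lw = 20, lh = 12, wh = 15
lw + lh + wh = 47
SA = 2 * 47
SA = 94
94 mm^2


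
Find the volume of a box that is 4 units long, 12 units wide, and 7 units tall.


Shape: rectangular prism
l = 4 units, w = 12 units, h = 7 units
Formula: V = l * w * h
V = 4 * 12 * 7
V = 48 * 7
V = 336
336 units^3


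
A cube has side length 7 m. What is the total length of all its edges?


Shape: cube
Side s = 7 m
A cube has 12 edges, all equal.
Formula: total edge length = 12 * s
Total = 12 * 7
Total = 84
84 m


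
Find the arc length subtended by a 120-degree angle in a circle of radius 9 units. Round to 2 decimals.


Shape: circular arc
Radius r = 9 units, Angle = 120 degrees
Formula: L = (angle/360) * 2 * pi * r
2 * pi * r = 18 * pi
L = (120/360) * 18 * pi
L = 6 * pi
L = 18.85
18.85 units


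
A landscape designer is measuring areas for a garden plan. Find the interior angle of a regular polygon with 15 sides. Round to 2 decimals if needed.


Shape: regular pentadecagon (15 sides)
Formula: interior angle = (n - 2) * 180 / n
(n - 2) = 13
(n - 2) * 180 = 2340
angle = 2340 / 15
angle = 156
156 degrees


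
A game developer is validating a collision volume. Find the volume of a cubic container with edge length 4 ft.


Shape: cube
Side s = 4 ft
Formula: V = s^3
V = 4 * 4 * 4
V = 16 * 4
V = 64
64 ft^3


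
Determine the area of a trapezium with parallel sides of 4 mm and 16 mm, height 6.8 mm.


Shape: trapezoid
Parallel sides a = 4 mm, b = 16 mm; Height h = 6.8 mm
Formula: A = (a + b) * h / 2
a + b = 4 + 16 = 20
A = 20 * 6.8 / 2
A = 136 / 2
A = 68
68 mm^2


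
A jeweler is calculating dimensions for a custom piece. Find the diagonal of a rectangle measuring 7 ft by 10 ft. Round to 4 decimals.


Shape: rectangle (diagonal via Pythagoras)
Sides: 7 ft and 10 ft
Formula: d = sqrt(l^2 + w^2)
l^2 = 49, w^2 = 100
l^2 + w^2 = 149
d = sqrt(149)
d = 12.2066
12.2066 ft


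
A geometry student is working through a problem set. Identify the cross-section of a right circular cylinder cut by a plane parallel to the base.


Solid: right circular cylinder
Cutting plane: parallel to the base
Visualize the intersection of the plane with the solid's surface.
The boundary of the cut region is a circle.
circle


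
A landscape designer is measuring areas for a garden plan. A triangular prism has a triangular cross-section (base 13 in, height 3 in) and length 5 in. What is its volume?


Shape: triangular prism
Triangle base = 13 in, triangle height = 3 in, prism length L = 5 in
Formula: V = (1/2 * b * h_tri) * L
Cross-section area = 0.5 * 13 * 3 = 19.5
V = 19.5 * 5
V = 97.5
97.5 in^3


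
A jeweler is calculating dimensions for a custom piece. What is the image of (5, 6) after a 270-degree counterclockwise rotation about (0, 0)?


Transformation: rotation about the origin
Original point: (5, 6)
Rule for 270 deg counterclockwise: (x, y) -> (y, -x)
Apply: (5, 6) -> (6, -5)
(6, -5)


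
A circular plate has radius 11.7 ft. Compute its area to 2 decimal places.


Shape: circle
Radius r = 11.7 ft
Formula: A = pi * r^2
r^2 = 11.7^2 = 136.89
A = pi * 136.89
A = 430.05
430.05 ft^2


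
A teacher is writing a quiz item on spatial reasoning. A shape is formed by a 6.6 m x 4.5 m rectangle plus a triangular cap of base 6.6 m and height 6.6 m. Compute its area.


Composite shape: rectangle + triangle
Rectangle area = 6.6 * 4.5 = 29.7
Triangle area = 0.5 * 6.6 * 6.6 = 21.78
Total = 29.7 + 21.78
Total = 51.48
51.48 m^2


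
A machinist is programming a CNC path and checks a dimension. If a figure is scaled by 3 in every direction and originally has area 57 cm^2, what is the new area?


Linear scale factor k = 3
Original area = 57 cm^2
Rule: under a linear scaling by k, areas scale by k^2.
k^2 = 3^2 = 9
New area = 57 * 9
New area = 513
513 cm^2


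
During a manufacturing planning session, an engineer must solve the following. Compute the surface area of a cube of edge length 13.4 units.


Shape: cube
Side s = 13.4 units
A cube has 6 square faces.
Formula: SA = 6 * s^2
s^2 = 179.56
SA = 6 * 179.56
SA = 1077.36
1077.36 units^2


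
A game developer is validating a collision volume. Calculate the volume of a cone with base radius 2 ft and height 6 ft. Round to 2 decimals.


Shape: cone
Radius r = 2 ft, Height h = 6 ft
Formula: V = (1/3) * pi * r^2 * h
r^2 = 4
pi * r^2 * h = pi * 4 * 6 = 24 * pi
V = 24 * pi / 3
V = 25.13
25.13 ft^3


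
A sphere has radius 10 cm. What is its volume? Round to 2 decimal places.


Shape: sphere
Radius r = 10 cm
Formula: V = (4/3) * pi * r^3
r^3 = 1000
(4/3) * 1000 = 1333.333333
V = 1333.333333 * pi
V = 4188.79
4188.79 cm^3


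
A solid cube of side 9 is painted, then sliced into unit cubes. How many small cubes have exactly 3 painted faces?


Large cube: 9 x 9 x 9, cut into unit cubes.
Cubes with 3 painted faces are at the corners. A cube always has 8 corners.
Count = 8
8 unit cubes


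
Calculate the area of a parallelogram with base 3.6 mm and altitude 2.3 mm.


Shape: parallelogram
Base b = 3.6 mm, Height h = 2.3 mm
Formula: A = b * h
A = 3.6 * 2.3
A = 8.28
8.28 mm^2


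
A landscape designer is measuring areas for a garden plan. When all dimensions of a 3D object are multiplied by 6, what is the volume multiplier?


Linear scale factor k = 6
Rule: under a linear scaling by k, volumes scale by k^3.
k^3 = 6 * 6 * 6
k^3 = 36 * 6
k^3 = 216
Volume scales by a factor of 216.
216 (dimensionless)


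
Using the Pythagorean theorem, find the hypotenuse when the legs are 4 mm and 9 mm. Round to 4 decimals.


Shape: right triangle
Legs a = 4 mm, b = 9 mm
Formula: c = sqrt(a^2 + b^2)
a^2 = 16, b^2 = 81
a^2 + b^2 = 97
c = sqrt(97)
c = 9.8489
9.8489 mm


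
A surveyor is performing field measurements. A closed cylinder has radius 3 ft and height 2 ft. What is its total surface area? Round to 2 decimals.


Shape: closed cylinder
Radius r = 3 ft, Height h = 2 ft
Formula: SA = 2*pi*r^2 + 2*pi*r*h = 2*pi*r*(r + h)
r + h = 5
2 * r * (r + h) = 2 * 3 * 5 = 30
SA = 30 * pi
SA = 94.25
94.25 ft^2


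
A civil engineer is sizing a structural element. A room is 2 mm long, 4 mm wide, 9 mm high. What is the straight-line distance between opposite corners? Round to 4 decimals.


Shape: rectangular box (space diagonal)
l = 2 mm, w = 4 mm, h = 9 mm
Visualize: the diagonal of the base, then a right triangle with that diagonal and the height.
Formula: d = sqrt(l^2 + w^2 + h^2)
l^2 + w^2 + h^2 = 4 + 16 + 81 = 101
d = sqrt(101)
d = 10.0499
10.0499 mm


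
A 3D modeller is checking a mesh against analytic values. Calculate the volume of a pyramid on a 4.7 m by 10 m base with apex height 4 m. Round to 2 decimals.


Shape: rectangular pyramid
Base: 4.7 m x 10 m, Height h = 4 m
Formula: V = (1/3) * base_area * h
base_area = 4.7 * 10 = 47
base_area * h = 47 * 4 = 188
V = 188 / 3
V = 62.67
62.67 m^3


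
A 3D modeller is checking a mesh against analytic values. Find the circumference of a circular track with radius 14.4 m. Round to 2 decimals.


Shape: circle
Radius r = 14.4 m
Formula: C = 2 * pi * r
C = 2 * pi * 14.4
C = 28.8 * pi
C = 90.48
90.48 m


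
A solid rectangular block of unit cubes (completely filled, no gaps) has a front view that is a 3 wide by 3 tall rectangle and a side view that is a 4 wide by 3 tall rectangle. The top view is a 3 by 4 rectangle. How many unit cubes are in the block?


Orthographic views of a solid rectangular block:
Front view 3 x 3 -> length = 3, height = 3
Side view 4 x 3 -> width = 4, height = 3 (consistent)
Top view 3 x 4 -> confirms length = 3, width = 4
The block is 3 x 4 x 3.
Total unit cubes = 3 * 4 * 3 = 36
36 unit cubes


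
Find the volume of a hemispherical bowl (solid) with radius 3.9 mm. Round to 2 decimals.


Shape: hemisphere (half of a sphere)
Radius r = 3.9 mm
Formula: V = (1/2) * (4/3) * pi * r^3 = (2/3) * pi * r^3
r^3 = 59.319
(2/3) * 59.319 = 39.546
V = 39.546 * pi
V = 124.24
124.24 mm^3


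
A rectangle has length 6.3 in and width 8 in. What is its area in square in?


Shape: rectangle
Length l = 6.3 in, Width w = 8 in
Formula: A = l * w
A = 6.3 * 8
A = 50.4
50.4 in^2


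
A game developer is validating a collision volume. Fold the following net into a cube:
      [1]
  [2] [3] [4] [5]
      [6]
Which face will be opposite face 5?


Net: cross layout. Take square 3 as the base (bottom).
Fold the four squares in the horizontal row up around 3: 2 -> left, 4 -> right, 5 wraps to the top.
Fold 1 and 6 up from 3: 1 -> back, 6 -> front.
Opposite pairs are therefore: (1, 6), (2, 4), (3, 5).
Face 5 is opposite face 3.
face 3


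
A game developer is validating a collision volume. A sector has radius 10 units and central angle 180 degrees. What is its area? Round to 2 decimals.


Shape: circular sector
Radius r = 10 units, Angle = 180 degrees
Formula: A = (angle/360) * pi * r^2
r^2 = 100
Fraction of circle = 180/360
A = (180/360) * pi * 100
A = 50 * pi
A = 157.08
157.08 units^2


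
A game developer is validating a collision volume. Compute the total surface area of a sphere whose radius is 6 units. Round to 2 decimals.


Shape: sphere
Radius r = 6 units
Formula: SA = 4 * pi * r^2
r^2 = 36
SA = 4 * pi * 36
SA = 144 * pi
SA = 452.39
452.39 units^2


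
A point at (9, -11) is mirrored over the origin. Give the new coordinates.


Transformation: reflection
Original point: (9, -11)
Rule for reflection through the origin: (x, y) -> (-x, -y)
Apply: (9, -11) -> (-9, 11)
(-9, 11)


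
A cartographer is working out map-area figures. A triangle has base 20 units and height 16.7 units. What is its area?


Shape: triangle
Base b = 20 units, Height h = 16.7 units
Formula: A = (1/2) * b * h
A = 0.5 * 20 * 16.7
A = 0.5 * 334
A = 167
167 units^2


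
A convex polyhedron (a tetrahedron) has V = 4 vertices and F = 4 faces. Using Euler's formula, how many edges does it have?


Polyhedron: tetrahedron
Euler's formula for convex polyhedra: V - E + F = 2
Given: V = 4 vertices and F = 4 faces
Solve for E:
E = V + F - 2 = 4 + 4 - 2 = 6
6 edges


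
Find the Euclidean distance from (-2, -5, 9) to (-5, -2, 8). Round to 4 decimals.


3D distance between two points
P1 = (-2, -5, 9), P2 = (-5, -2, 8)
Formula: d = sqrt((x2-x1)^2 + (y2-y1)^2 + (z2-z1)^2)
dx = -5 - -2 = -3
dy = -2 - -5 = 3
dz = 8 - 9 = -1
dx^2 + dy^2 + dz^2 = 9 + 9 + 1 = 19
d = sqrt(19)
d = 4.3589
4.3589 units


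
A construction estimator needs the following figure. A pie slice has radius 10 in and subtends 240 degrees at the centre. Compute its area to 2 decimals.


Shape: circular sector
Radius r = 10 in, Angle = 240 degrees
Formula: A = (angle/360) * pi * r^2
r^2 = 100
Fraction of circle = 240/360
A = (240/360) * pi * 100
A = 66.666667 * pi
A = 209.44
209.44 in^2


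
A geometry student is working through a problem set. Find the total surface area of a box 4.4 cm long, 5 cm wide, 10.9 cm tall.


Shape: rectangular prism
l = 4.4 cm, w = 5 cm, h = 10.9 cm
Formula: SA = 2(lw + lh + wh)
lw = 22, lh = 47.96, wh = 54.5
lw + lh + wh = 124.46
SA = 2 * 124.46
SA = 248.92
248.92 cm^2


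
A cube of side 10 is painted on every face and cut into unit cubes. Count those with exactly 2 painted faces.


Large cube: 10 x 10 x 10, cut into unit cubes.
n = 10, so n - 2 = 8
Cubes with 2 painted faces lie along the edges, excluding corners.
A cube has 12 edges; each contributes (n - 2) = 8 such cubes.
Count = 12 * 8 = 96
96 unit cubes


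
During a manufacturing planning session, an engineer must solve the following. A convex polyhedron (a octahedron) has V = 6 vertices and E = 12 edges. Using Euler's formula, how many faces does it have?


Polyhedron: octahedron
Euler's formula for convex polyhedra: V - E + F = 2
Given: V = 6 vertices and E = 12 edges
Solve for F:
F = 2 + E - V = 2 + 12 - 6 = 8
8 faces


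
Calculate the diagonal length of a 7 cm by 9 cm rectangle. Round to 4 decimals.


Shape: rectangle (diagonal via Pythagoras)
Sides: 7 cm and 9 cm
Formula: d = sqrt(l^2 + w^2)
l^2 = 49, w^2 = 81
l^2 + w^2 = 130
d = sqrt(130)
d = 11.4018
11.4018 cm


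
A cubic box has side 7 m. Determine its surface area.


Shape: cube
Side s = 7 m
A cube has 6 square faces.
Formula: SA = 6 * s^2
s^2 = 49
SA = 6 * 49
SA = 294
294 m^2


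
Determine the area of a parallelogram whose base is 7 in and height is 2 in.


Shape: parallelogram
Base b = 7 in, Height h = 2 in
Formula: A = b * h
A = 7 * 2
A = 14
14 in^2


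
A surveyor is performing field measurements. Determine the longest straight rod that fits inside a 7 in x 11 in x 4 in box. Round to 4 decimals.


Shape: rectangular box (space diagonal)
l = 7 in, w = 11 in, h = 4 in
Visualize: the diagonal of the base, then a right triangle with that diagonal and the height.
Formula: d = sqrt(l^2 + w^2 + h^2)
l^2 + w^2 + h^2 = 49 + 121 + 16 = 186
d = sqrt(186)
d = 13.6382
13.6382 in


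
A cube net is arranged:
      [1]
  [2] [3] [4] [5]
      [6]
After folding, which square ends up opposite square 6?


Net: cross layout. Take square 3 as the base (bottom).
Fold the four squares in the horizontal row up around 3: 2 -> left, 4 -> right, 5 wraps to the top.
Fold 1 and 6 up from 3: 1 -> back, 6 -> front.
Opposite pairs are therefore: (1, 6), (2, 4), (3, 5).
Face 6 is opposite face 1.
face 1


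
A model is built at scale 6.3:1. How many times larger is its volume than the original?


Linear scale factor k = 6.3
Rule: under a linear scaling by k, volumes scale by k^3.
k^3 = 6.3 * 6.3 * 6.3
k^3 = 39.69 * 6.3
k^3 = 250.047
Volume scales by a factor of 250.047.
250.047 (dimensionless)


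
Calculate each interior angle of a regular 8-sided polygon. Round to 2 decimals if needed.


Shape: regular octagon (8 sides)
Formula: interior angle = (n - 2) * 180 / n
(n - 2) = 6
(n - 2) * 180 = 1080
angle = 1080 / 8
angle = 135
135 degrees


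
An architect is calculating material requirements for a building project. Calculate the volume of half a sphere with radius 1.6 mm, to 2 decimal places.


Shape: hemisphere (half of a sphere)
Radius r = 1.6 mm
Formula: V = (1/2) * (4/3) * pi * r^3 = (2/3) * pi * r^3
r^3 = 4.096
(2/3) * 4.096 = 2.730667
V = 2.730667 * pi
V = 8.58
8.58 mm^3


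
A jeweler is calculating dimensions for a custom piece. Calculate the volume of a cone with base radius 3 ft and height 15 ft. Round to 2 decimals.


Shape: cone
Radius r = 3 ft, Height h = 15 ft
Formula: V = (1/3) * pi * r^2 * h
r^2 = 9
pi * r^2 * h = pi * 9 * 15 = 135 * pi
V = 135 * pi / 3
V = 141.37
141.37 ft^3


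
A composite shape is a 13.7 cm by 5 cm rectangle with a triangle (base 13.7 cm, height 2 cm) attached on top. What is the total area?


Composite shape: rectangle + triangle
Rectangle area = 13.7 * 5 = 68.5
Triangle area = 0.5 * 13.7 * 2 = 13.7
Total = 68.5 + 13.7
Total = 82.2
82.2 cm^2


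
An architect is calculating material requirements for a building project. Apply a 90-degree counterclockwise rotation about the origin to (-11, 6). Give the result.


Transformation: rotation about the origin
Original point: (-11, 6)
Rule for 90 deg counterclockwise: (x, y) -> (-y, x)
Apply: (-11, 6) -> (-6, -11)
(-6, -11)


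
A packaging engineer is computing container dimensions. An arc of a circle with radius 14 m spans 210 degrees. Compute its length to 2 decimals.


Shape: circular arc
Radius r = 14 m, Angle = 210 degrees
Formula: L = (angle/360) * 2 * pi * r
2 * pi * r = 28 * pi
L = (210/360) * 28 * pi
L = 16.333333 * pi
L = 51.31
51.31 m


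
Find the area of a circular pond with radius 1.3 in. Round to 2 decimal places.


Shape: circle
Radius r = 1.3 in
Formula: A = pi * r^2
r^2 = 1.3^2 = 1.69
A = pi * 1.69
A = 5.31
5.31 in^2


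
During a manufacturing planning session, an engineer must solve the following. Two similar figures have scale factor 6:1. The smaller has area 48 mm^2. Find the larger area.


Linear scale factor k = 6
Original area = 48 mm^2
Rule: under a linear scaling by k, areas scale by k^2.
k^2 = 6^2 = 36
New area = 48 * 36
New area = 1728
1728 mm^2


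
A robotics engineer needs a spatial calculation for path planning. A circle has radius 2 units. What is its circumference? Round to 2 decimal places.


Shape: circle
Radius r = 2 units
Formula: C = 2 * pi * r
C = 2 * pi * 2
C = 4 * pi
C = 12.57
12.57 units


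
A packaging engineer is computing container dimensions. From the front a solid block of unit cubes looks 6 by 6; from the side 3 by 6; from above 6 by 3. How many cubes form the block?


Orthographic views of a solid rectangular block:
Front view 6 x 6 -> length = 6, height = 6
Side view 3 x 6 -> width = 3, height = 6 (consistent)
Top view 6 x 3 -> confirms length = 6, width = 3
The block is 6 x 3 x 6.
Total unit cubes = 6 * 3 * 6 = 108
108 unit cubes


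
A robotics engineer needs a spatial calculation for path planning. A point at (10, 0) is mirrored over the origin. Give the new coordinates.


Transformation: reflection
Original point: (10, 0)
Rule for reflection through the origin: (x, y) -> (-x, -y)
Apply: (10, 0) -> (-10, 0)
(-10, 0)


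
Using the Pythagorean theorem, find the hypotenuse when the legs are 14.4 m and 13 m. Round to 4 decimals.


Shape: right triangle
Legs a = 14.4 m, b = 13 m
Formula: c = sqrt(a^2 + b^2)
a^2 = 207.36, b^2 = 169
a^2 + b^2 = 376.36
c = sqrt(376.36)
c = 19.4
19.4 m


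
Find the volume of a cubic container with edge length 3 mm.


Shape: cube
Side s = 3 mm
Formula: V = s^3
V = 3 * 3 * 3
V = 9 * 3
V = 27
27 mm^3


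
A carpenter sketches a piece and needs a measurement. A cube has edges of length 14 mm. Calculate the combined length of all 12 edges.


Shape: cube
Side s = 14 mm
A cube has 12 edges, all equal.
Formula: total edge length = 12 * s
Total = 12 * 14
Total = 168
168 mm


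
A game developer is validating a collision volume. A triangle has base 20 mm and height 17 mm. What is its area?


Shape: triangle
Base b = 20 mm, Height h = 17 mm
Formula: A = (1/2) * b * h
A = 0.5 * 20 * 17
A = 0.5 * 340
A = 170
170 mm^2


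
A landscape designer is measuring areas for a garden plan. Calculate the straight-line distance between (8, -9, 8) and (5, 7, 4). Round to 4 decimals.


3D distance between two points
P1 = (8, -9, 8), P2 = (5, 7, 4)
Formula: d = sqrt((x2-x1)^2 + (y2-y1)^2 + (z2-z1)^2)
dx = 5 - 8 = -3
dy = 7 - -9 = 16
dz = 4 - 8 = -4
dx^2 + dy^2 + dz^2 = 9 + 256 + 16 = 281
d = sqrt(281)
d = 16.7631
16.7631 units


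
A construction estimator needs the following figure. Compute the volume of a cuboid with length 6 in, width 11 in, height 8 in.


Shape: rectangular prism
l = 6 in, w = 11 in, h = 8 in
Formula: V = l * w * h
V = 6 * 11 * 8
V = 66 * 8
V = 528
528 in^3


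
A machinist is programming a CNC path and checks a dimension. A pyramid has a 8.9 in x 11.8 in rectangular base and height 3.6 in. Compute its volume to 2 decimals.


Shape: rectangular pyramid
Base: 8.9 in x 11.8 in, Height h = 3.6 in
Formula: V = (1/3) * base_area * h
base_area = 8.9 * 11.8 = 105.02
base_area * h = 105.02 * 3.6 = 378.072
V = 378.072 / 3
V = 126.02
126.02 in^3


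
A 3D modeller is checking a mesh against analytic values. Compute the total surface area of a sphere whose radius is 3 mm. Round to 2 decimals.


Shape: sphere
Radius r = 3 mm
Formula: SA = 4 * pi * r^2
r^2 = 9
SA = 4 * pi * 9
SA = 36 * pi
SA = 113.1
113.1 mm^2


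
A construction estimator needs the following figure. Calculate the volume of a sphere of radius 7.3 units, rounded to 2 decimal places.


Shape: sphere
Radius r = 7.3 units
Formula: V = (4/3) * pi * r^3
r^3 = 389.017
(4/3) * 389.017 = 518.689333
V = 518.689333 * pi
V = 1629.51
1629.51 units^3


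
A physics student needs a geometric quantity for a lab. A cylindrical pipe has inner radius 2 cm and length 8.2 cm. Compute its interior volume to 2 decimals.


Shape: cylinder
Radius r = 2 cm, Height h = 8.2 cm
Formula: V = pi * r^2 * h
r^2 = 4
V = pi * 4 * 8.2
V = 32.8 * pi
V = 103.04
103.04 cm^3


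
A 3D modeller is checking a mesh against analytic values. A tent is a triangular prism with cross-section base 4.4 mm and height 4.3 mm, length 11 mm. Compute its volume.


Shape: triangular prism
Triangle base = 4.4 mm, triangle height = 4.3 mm, prism length L = 11 mm
Formula: V = (1/2 * b * h_tri) * L
Cross-section area = 0.5 * 4.4 * 4.3 = 9.46
V = 9.46 * 11
V = 104.06
104.06 mm^3


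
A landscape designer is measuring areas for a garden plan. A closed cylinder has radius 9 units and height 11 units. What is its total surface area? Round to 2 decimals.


Shape: closed cylinder
Radius r = 9 units, Height h = 11 units
Formula: SA = 2*pi*r^2 + 2*pi*r*h = 2*pi*r*(r + h)
r + h = 20
2 * r * (r + h) = 2 * 9 * 20 = 360
SA = 360 * pi
SA = 1130.97
1130.97 units^2


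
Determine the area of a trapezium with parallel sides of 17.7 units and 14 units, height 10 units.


Shape: trapezoid
Parallel sides a = 17.7 units, b = 14 units; Height h = 10 units
Formula: A = (a + b) * h / 2
a + b = 17.7 + 14 = 31.7
A = 31.7 * 10 / 2
A = 317 / 2
A = 158.5
158.5 units^2


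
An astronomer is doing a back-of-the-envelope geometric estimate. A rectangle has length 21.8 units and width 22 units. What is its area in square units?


Shape: rectangle
Length l = 21.8 units, Width w = 22 units
Formula: A = l * w
A = 21.8 * 22
A = 479.6
479.6 units^2


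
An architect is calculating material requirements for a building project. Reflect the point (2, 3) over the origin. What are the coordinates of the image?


Transformation: reflection
Original point: (2, 3)
Rule for reflection through the origin: (x, y) -> (-x, -y)
Apply: (2, 3) -> (-2, -3)
(-2, -3)


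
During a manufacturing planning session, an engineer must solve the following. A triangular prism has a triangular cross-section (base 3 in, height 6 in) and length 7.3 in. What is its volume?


Shape: triangular prism
Triangle base = 3 in, triangle height = 6 in, prism length L = 7.3 in
Formula: V = (1/2 * b * h_tri) * L
Cross-section area = 0.5 * 3 * 6 = 9
V = 9 * 7.3
V = 65.7
65.7 in^3


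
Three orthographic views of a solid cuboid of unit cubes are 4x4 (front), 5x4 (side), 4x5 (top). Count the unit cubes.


Orthographic views of a solid rectangular block:
Front view 4 x 4 -> length = 4, height = 4
Side view 5 x 4 -> width = 5, height = 4 (consistent)
Top view 4 x 5 -> confirms length = 4, width = 5
The block is 4 x 5 x 4.
Total unit cubes = 4 * 5 * 4 = 80
80 unit cubes


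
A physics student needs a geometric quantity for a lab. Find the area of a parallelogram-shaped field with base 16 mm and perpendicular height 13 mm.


Shape: parallelogram
Base b = 16 mm, Height h = 13 mm
Formula: A = b * h
A = 16 * 13
A = 208
208 mm^2


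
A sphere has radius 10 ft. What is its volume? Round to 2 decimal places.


Shape: sphere
Radius r = 10 ft
Formula: V = (4/3) * pi * r^3
r^3 = 1000
(4/3) * 1000 = 1333.333333
V = 1333.333333 * pi
V = 4188.79
4188.79 ft^3


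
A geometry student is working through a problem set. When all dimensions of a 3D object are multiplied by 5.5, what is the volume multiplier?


Linear scale factor k = 5.5
Rule: under a linear scaling by k, volumes scale by k^3.
k^3 = 5.5 * 5.5 * 5.5
k^3 = 30.25 * 5.5
k^3 = 166.375
Volume scales by a factor of 166.375.
166.375 (dimensionless)


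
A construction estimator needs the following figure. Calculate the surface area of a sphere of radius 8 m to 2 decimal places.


Shape: sphere
Radius r = 8 m
Formula: SA = 4 * pi * r^2
r^2 = 64
SA = 4 * pi * 64
SA = 256 * pi
SA = 804.25
804.25 m^2


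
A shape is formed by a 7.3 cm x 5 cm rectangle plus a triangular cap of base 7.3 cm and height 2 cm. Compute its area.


Composite shape: rectangle + triangle
Rectangle area = 7.3 * 5 = 36.5
Triangle area = 0.5 * 7.3 * 2 = 7.3
Total = 36.5 + 7.3
Total = 43.8
43.8 cm^2


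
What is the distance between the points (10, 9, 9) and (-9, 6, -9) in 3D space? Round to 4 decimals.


3D distance between two points
P1 = (10, 9, 9), P2 = (-9, 6, -9)
Formula: d = sqrt((x2-x1)^2 + (y2-y1)^2 + (z2-z1)^2)
dx = -9 - 10 = -19
dy = 6 - 9 = -3
dz = -9 - 9 = -18
dx^2 + dy^2 + dz^2 = 361 + 9 + 324 = 694
d = sqrt(694)
d = 26.3439
26.3439 units


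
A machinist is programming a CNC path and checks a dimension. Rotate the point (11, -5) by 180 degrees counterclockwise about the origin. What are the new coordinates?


Transformation: rotation about the origin
Original point: (11, -5)
Rule for 180 deg: (x, y) -> (-x, -y)
Apply: (11, -5) -> (-11, 5)
(-11, 5)


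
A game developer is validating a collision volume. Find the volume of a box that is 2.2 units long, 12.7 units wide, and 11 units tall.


Shape: rectangular prism
l = 2.2 units, w = 12.7 units, h = 11 units
Formula: V = l * w * h
V = 2.2 * 12.7 * 11
V = 27.94 * 11
V = 307.34
307.34 units^3


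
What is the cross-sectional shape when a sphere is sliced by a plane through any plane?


Solid: sphere
Cutting plane: through any plane
Visualize the intersection of the plane with the solid's surface.
The boundary of the cut region is a circle.
circle


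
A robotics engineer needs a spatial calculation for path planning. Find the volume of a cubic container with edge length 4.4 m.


Shape: cube
Side s = 4.4 m
Formula: V = s^3
V = 4.4 * 4.4 * 4.4
V = 19.36 * 4.4
V = 85.184
85.184 m^3


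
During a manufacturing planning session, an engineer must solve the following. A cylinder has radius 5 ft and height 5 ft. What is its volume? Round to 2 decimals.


Shape: cylinder
Radius r = 5 ft, Height h = 5 ft
Formula: V = pi * r^2 * h
r^2 = 25
V = pi * 25 * 5
V = 125 * pi
V = 392.7
392.7 ft^3


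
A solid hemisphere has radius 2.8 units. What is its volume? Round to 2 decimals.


Shape: hemisphere (half of a sphere)
Radius r = 2.8 units
Formula: V = (1/2) * (4/3) * pi * r^3 = (2/3) * pi * r^3
r^3 = 21.952
(2/3) * 21.952 = 14.634667
V = 14.634667 * pi
V = 45.98
45.98 units^3


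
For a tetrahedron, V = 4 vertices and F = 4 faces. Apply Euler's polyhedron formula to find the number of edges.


Polyhedron: tetrahedron
Euler's formula for convex polyhedra: V - E + F = 2
Given: V = 4 vertices and F = 4 faces
Solve for E:
E = V + F - 2 = 4 + 4 - 2 = 6
6 edges


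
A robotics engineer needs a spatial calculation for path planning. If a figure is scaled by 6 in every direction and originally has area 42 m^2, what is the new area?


Linear scale factor k = 6
Original area = 42 m^2
Rule: under a linear scaling by k, areas scale by k^2.
k^2 = 6^2 = 36
New area = 42 * 36
New area = 1512
1512 m^2


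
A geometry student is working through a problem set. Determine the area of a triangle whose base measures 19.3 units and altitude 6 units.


Shape: triangle
Base b = 19.3 units, Height h = 6 units
Formula: A = (1/2) * b * h
A = 0.5 * 19.3 * 6
A = 0.5 * 115.8
A = 57.9
57.9 units^2


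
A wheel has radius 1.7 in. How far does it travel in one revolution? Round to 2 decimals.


Shape: circle
Radius r = 1.7 in
Formula: C = 2 * pi * r
C = 2 * pi * 1.7
C = 3.4 * pi
C = 10.68
10.68 in


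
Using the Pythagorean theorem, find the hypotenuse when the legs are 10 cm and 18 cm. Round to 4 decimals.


Shape: right triangle
Legs a = 10 cm, b = 18 cm
Formula: c = sqrt(a^2 + b^2)
a^2 = 100, b^2 = 324
a^2 + b^2 = 424
c = sqrt(424)
c = 20.5913
20.5913 cm


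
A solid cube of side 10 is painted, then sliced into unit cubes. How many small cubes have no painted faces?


Large cube: 10 x 10 x 10, cut into unit cubes.
n = 10, so n - 2 = 8
Unpainted cubes form the interior (n - 2)^3 block.
(n - 2)^3 = 8^3 = 512
512 unit cubes


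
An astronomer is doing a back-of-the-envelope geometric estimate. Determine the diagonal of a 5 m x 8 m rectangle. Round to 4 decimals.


Shape: rectangle (diagonal via Pythagoras)
Sides: 5 m and 8 m
Formula: d = sqrt(l^2 + w^2)
l^2 = 25, w^2 = 64
l^2 + w^2 = 89
d = sqrt(89)
d = 9.434
9.434 m


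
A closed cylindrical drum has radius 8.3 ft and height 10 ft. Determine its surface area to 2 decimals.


Shape: closed cylinder
Radius r = 8.3 ft, Height h = 10 ft
Formula: SA = 2*pi*r^2 + 2*pi*r*h = 2*pi*r*(r + h)
r + h = 18.3
2 * r * (r + h) = 2 * 8.3 * 18.3 = 303.78
SA = 303.78 * pi
SA = 954.35
954.35 ft^2


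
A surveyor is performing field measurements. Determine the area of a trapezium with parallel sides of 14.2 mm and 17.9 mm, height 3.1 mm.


Shape: trapezoid
Parallel sides a = 14.2 mm, b = 17.9 mm; Height h = 3.1 mm
Formula: A = (a + b) * h / 2
a + b = 14.2 + 17.9 = 32.1
A = 32.1 * 3.1 / 2
A = 99.51 / 2
A = 49.755
49.755 mm^2


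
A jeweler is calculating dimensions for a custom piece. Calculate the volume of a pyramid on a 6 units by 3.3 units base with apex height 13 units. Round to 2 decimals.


Shape: rectangular pyramid
Base: 6 units x 3.3 units, Height h = 13 units
Formula: V = (1/3) * base_area * h
base_area = 6 * 3.3 = 19.8
base_area * h = 19.8 * 13 = 257.4
V = 257.4 / 3
V = 85.8
85.8 units^3


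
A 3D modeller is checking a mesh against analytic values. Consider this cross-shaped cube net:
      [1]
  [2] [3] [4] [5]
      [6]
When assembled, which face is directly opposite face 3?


Net: cross layout. Take square 3 as the base (bottom).
Fold the four squares in the horizontal row up around 3: 2 -> left, 4 -> right, 5 wraps to the top.
Fold 1 and 6 up from 3: 1 -> back, 6 -> front.
Opposite pairs are therefore: (1, 6), (2, 4), (3, 5).
Face 3 is opposite face 5.
face 5


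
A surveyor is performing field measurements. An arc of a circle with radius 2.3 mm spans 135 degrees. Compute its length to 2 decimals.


Shape: circular arc
Radius r = 2.3 mm, Angle = 135 degrees
Formula: L = (angle/360) * 2 * pi * r
2 * pi * r = 4.6 * pi
L = (135/360) * 4.6 * pi
L = 1.725 * pi
L = 5.42
5.42 mm


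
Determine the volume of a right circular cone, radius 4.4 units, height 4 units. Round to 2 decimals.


Shape: cone
Radius r = 4.4 units, Height h = 4 units
Formula: V = (1/3) * pi * r^2 * h
r^2 = 19.36
pi * r^2 * h = pi * 19.36 * 4 = 77.44 * pi
V = 77.44 * pi / 3
V = 81.09
81.09 units^3


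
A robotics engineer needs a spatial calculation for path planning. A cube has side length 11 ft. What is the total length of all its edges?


Shape: cube
Side s = 11 ft
A cube has 12 edges, all equal.
Formula: total edge length = 12 * s
Total = 12 * 11
Total = 132
132 ft


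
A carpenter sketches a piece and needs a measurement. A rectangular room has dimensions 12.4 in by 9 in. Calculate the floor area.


Shape: rectangle
Length l = 12.4 in, Width w = 9 in
Formula: A = l * w
A = 12.4 * 9
A = 111.6
111.6 in^2


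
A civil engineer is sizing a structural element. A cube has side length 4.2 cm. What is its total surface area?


Shape: cube
Side s = 4.2 cm
A cube has 6 square faces.
Formula: SA = 6 * s^2
s^2 = 17.64
SA = 6 * 17.64
SA = 105.84
105.84 cm^2


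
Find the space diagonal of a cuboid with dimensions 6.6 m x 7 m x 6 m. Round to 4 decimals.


Shape: rectangular box (space diagonal)
l = 6.6 m, w = 7 m, h = 6 m
Visualize: the diagonal of the base, then a right triangle with that diagonal and the height.
Formula: d = sqrt(l^2 + w^2 + h^2)
l^2 + w^2 + h^2 = 43.56 + 49 + 36 = 128.56
d = sqrt(128.56)
d = 11.3384
11.3384 m


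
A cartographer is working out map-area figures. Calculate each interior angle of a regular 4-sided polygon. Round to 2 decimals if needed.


Shape: regular square (4 sides)
Formula: interior angle = (n - 2) * 180 / n
(n - 2) = 2
(n - 2) * 180 = 360
angle = 360 / 4
angle = 90
90 degrees


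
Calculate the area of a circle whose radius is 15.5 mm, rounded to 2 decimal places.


Shape: circle
Radius r = 15.5 mm
Formula: A = pi * r^2
r^2 = 15.5^2 = 240.25
A = pi * 240.25
A = 754.77
754.77 mm^2


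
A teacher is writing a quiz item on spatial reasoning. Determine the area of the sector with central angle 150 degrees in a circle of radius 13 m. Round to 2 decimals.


Shape: circular sector
Radius r = 13 m, Angle = 150 degrees
Formula: A = (angle/360) * pi * r^2
r^2 = 169
Fraction of circle = 150/360
A = (150/360) * pi * 169
A = 70.416667 * pi
A = 221.22
221.22 m^2


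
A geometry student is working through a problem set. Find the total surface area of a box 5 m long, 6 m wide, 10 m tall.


Shape: rectangular prism
l = 5 m, w = 6 m, h = 10 m
Formula: SA = 2(lw + lh + wh)
lw = 30, lh = 50, wh = 60
lw + lh + wh = 140
SA = 2 * 140
SA = 280
280 m^2


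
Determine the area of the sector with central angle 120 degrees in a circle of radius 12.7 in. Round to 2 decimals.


Shape: circular sector
Radius r = 12.7 in, Angle = 120 degrees
Formula: A = (angle/360) * pi * r^2
r^2 = 161.29
Fraction of circle = 120/360
A = (120/360) * pi * 161.29
A = 53.763333 * pi
A = 168.9
168.9 in^2


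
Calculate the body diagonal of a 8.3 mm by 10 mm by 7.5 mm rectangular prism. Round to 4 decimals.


Shape: rectangular box (space diagonal)
l = 8.3 mm, w = 10 mm, h = 7.5 mm
Visualize: the diagonal of the base, then a right triangle with that diagonal and the height.
Formula: d = sqrt(l^2 + w^2 + h^2)
l^2 + w^2 + h^2 = 68.89 + 100 + 56.25 = 225.14
d = sqrt(225.14)
d = 15.0047
15.0047 mm


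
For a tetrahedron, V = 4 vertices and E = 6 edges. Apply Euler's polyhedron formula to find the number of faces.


Polyhedron: tetrahedron
Euler's formula for convex polyhedra: V - E + F = 2
Given: V = 4 vertices and E = 6 edges
Solve for F:
F = 2 + E - V = 2 + 6 - 4 = 4
4 faces


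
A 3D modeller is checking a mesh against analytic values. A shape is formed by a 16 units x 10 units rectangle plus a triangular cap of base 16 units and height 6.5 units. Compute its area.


Composite shape: rectangle + triangle
Rectangle area = 16 * 10 = 160
Triangle area = 0.5 * 16 * 6.5 = 52
Total = 160 + 52
Total = 212
212 units^2


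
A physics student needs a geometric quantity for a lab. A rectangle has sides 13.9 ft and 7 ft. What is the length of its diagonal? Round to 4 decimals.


Shape: rectangle (diagonal via Pythagoras)
Sides: 13.9 ft and 7 ft
Formula: d = sqrt(l^2 + w^2)
l^2 = 193.21, w^2 = 49
l^2 + w^2 = 242.21
d = sqrt(242.21)
d = 15.5631
15.5631 ft


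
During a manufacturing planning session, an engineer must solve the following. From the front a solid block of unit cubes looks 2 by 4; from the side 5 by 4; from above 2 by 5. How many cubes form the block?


Orthographic views of a solid rectangular block:
Front view 2 x 4 -> length = 2, height = 4
Side view 5 x 4 -> width = 5, height = 4 (consistent)
Top view 2 x 5 -> confirms length = 2, width = 5
The block is 2 x 5 x 4.
Total unit cubes = 2 * 5 * 4 = 40
40 unit cubes
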